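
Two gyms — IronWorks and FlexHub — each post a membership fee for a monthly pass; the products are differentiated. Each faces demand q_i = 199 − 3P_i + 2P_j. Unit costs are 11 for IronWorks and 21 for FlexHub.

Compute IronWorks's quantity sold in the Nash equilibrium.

IronWorks's profit: π = (P_{IronWorks} − 11)(199 − 3P_{IronWorks} + 2P_{FlexHub}).
∂π/∂P_{IronWorks} = 232 − 6P_{IronWorks} + 2P_{FlexHub} = 0 ⇒ P_{IronWorks} = 116/3 + (1/3)P_{FlexHub}.
Similarly P_{FlexHub} = 131/3 + (1/3)P_{IronWorks}.
Plugging P_{FlexHub} into IronWorks's best response: P_{IronWorks} = 116/3 + (1/3)(131/3 + (1/3)P_{IronWorks}) ⇒ (8/9)P_{IronWorks} = 479/9, so P_{IronWorks} = 59.875.
Then P_{FlexHub} = 131/3 + (1/3)·59.875 = 63.625.
q_{IronWorks} = 199 − 3·59.875 + 2·63.625 = 146.625.

146.625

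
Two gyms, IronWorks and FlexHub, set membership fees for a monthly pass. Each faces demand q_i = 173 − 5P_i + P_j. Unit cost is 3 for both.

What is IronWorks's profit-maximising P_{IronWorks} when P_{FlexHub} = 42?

23

IronWorks's profit: π = (P_{IronWorks} − 3)(173 − 5P_{IronWorks} + P_{FlexHub}).
∂π/∂P_{IronWorks} = 188 − 10P_{IronWorks} + P_{FlexHub} = 0 ⇒ P_{IronWorks} = 18.8 + 0.1P_{FlexHub}.
At P_{FlexHub} = 42: P_{IronWorks} = 18.8 + 0.1·42 = 23.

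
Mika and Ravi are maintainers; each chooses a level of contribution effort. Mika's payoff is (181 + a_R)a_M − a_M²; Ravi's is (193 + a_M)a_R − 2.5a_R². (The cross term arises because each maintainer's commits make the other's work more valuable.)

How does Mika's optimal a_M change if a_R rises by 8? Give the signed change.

4

Expanding Mika's payoff: 181a_M + a_Ra_M − a_M².
∂π/∂a_M = 181 + a_R − 2a_M = 0, so a_M = 90.5 + 0.5a_R.
The reaction-function slope is 0.5, so an 8-unit rise in a_R moves a_M by 0.5 × 8 = 4. Mika's best response rises — the actions are strategic complements.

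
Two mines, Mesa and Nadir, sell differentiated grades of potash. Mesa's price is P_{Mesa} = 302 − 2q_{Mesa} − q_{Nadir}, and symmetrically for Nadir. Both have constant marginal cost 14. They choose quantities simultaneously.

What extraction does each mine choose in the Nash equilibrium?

Mine Mesa's profit: π = q_{Mesa}(302 − 2q_{Mesa} − q_{Nadir}) − 14q_{Mesa}.
∂π/∂q_{Mesa} = 288 − 4q_{Mesa} − q_{Nadir} = 0 ⇒ q_{Mesa} = 72 − 0.25q_{Nadir}.
The game is symmetric, so in equilibrium q_{Nadir} = q_{Mesa}: the reaction function gives 1.25q_{Mesa} = 72, hence q_{Mesa} = 57.6.

57.6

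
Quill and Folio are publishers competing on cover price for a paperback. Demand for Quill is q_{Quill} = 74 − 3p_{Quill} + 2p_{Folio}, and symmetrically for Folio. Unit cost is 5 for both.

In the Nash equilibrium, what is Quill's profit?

Quill's profit: π = (p_{Quill} − 5)(74 − 3p_{Quill} + 2p_{Folio}).
∂π/∂p_{Quill} = 89 − 6p_{Quill} + 2p_{Folio} = 0 ⇒ p_{Quill} = 89/6 + (1/3)p_{Folio}.
Setting p_{Quill} = p_{Folio} in the reaction function: p_{Quill} = 89/6 + (1/3)p_{Quill}, so p_{Quill} = (89/6) / (2/3) = 22.25.
q_{Quill} = 74 − 3·22.25 + 2·22.25 = 51.75.
Profit = (22.25 − 5)·51.75 = 892.6875.

892.6875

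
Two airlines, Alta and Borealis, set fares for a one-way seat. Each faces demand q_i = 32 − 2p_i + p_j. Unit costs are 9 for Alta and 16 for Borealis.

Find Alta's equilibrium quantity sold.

Alta's profit: π = (p_{Alta} − 9)(32 − 2p_{Alta} + p_{Borealis}).
∂π/∂p_{Alta} = 50 − 4p_{Alta} + p_{Borealis} = 0 ⇒ p_{Alta} = 12.5 + 0.25p_{Borealis}.
Similarly p_{Borealis} = 16 + 0.25p_{Alta}.
Plugging p_{Borealis} into Alta's best response: p_{Alta} = 12.5 + 0.25(16 + 0.25p_{Alta}) ⇒ 0.9375p_{Alta} = 16.5, so p_{Alta} = 17.6.
Then p_{Borealis} = 16 + 0.25·17.6 = 20.4.
q_{Alta} = 32 − 2·17.6 + 20.4 = 17.2.

17.2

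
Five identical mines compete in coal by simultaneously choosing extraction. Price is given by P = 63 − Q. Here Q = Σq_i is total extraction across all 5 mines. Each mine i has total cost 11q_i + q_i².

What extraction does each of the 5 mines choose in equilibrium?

6.5

A representative mine's profit is π_i = q_i(63 − Q) − 11q_i − q_i², with Q = q_i + Σ_{j≠i} q_j.
First-order condition: 52 − 4q_i − Σ_{j≠i} q_j = 0.
Imposing symmetry (q_j = q for all j) turns Σ_{j≠i} q_j into 4q, so 52 = 8q and q = 6.5.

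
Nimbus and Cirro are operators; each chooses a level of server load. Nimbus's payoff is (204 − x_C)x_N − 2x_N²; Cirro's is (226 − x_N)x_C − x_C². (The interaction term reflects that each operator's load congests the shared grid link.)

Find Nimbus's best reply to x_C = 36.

Expanding Nimbus's payoff: 204x_N − x_Cx_N − 2x_N².
∂π/∂x_N = 204 − x_C − 4x_N = 0, so x_N = 51 − 0.25x_C.
At x_C = 36: x_N = 51 − 0.25·36 = 42.

42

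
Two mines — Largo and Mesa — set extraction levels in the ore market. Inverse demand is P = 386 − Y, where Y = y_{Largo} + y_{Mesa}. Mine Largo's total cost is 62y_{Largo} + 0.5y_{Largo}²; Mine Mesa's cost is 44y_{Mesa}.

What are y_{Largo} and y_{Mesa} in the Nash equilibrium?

61.2, 140.4

Mine Largo's profit: π = y_{Largo}(386 − (y_{Largo} + y_{Mesa})) − 62y_{Largo} − 0.5y_{Largo}².
∂π/∂y_{Largo} = 324 − 3y_{Largo} − y_{Mesa} = 0, so y_{Largo} = 108 − (1/3)y_{Mesa}.
For Mesa: ∂π/∂y_{Mesa} = 342 − 2y_{Mesa} − y_{Largo} = 0 ⇒ y_{Mesa} = 171 − 0.5y_{Largo}.
Substituting the second reaction function into the first: y_{Largo} = 108 − (1/3)(171 − 0.5y_{Largo}), which gives (5/6)y_{Largo} = 51 ⇒ y_{Largo} = 61.2.
Then y_{Mesa} = 171 − 0.5·61.2 = 140.4.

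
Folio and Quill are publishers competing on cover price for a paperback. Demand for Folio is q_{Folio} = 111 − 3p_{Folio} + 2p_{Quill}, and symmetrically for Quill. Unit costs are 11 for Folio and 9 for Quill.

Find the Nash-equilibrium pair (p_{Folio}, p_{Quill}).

Folio's profit: π = (p_{Folio} − 11)(111 − 3p_{Folio} + 2p_{Quill}).
∂π/∂p_{Folio} = 144 − 6p_{Folio} + 2p_{Quill} = 0 ⇒ p_{Folio} = 24 + (1/3)p_{Quill}.
Similarly p_{Quill} = 23 + (1/3)p_{Folio}.
Plugging p_{Quill} into Folio's best response: p_{Folio} = 24 + (1/3)(23 + (1/3)p_{Folio}) ⇒ (8/9)p_{Folio} = 95/3, so p_{Folio} = 35.625.
Then p_{Quill} = 23 + (1/3)·35.625 = 34.875.

35.625, 34.875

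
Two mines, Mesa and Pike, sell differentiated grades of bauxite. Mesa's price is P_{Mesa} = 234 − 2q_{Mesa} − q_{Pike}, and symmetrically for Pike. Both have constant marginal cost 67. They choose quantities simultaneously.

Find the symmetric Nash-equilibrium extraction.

Mine Mesa's profit: π = q_{Mesa}(234 − 2q_{Mesa} − q_{Pike}) − 67q_{Mesa}.
∂π/∂q_{Mesa} = 167 − 4q_{Mesa} − q_{Pike} = 0 ⇒ q_{Mesa} = 41.75 − 0.25q_{Pike}.
The game is symmetric, so in equilibrium q_{Pike} = q_{Mesa}: the reaction function gives 1.25q_{Mesa} = 41.75, hence q_{Mesa} = 33.4.

33.4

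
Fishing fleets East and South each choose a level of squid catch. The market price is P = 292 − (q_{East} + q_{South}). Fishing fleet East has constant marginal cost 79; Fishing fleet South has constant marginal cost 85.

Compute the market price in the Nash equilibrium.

152

Fishing fleet East's profit: π = q_{East}(292 − (q_{East} + q_{South})) − 79q_{East}.
∂π/∂q_{East} = 213 − 2q_{East} − q_{South} = 0, so q_{East} = 106.5 − 0.5q_{South}.
By the same steps for South: q_{South} = 103.5 − 0.5q_{East}.
Plugging q_{South} into East's best response: q_{East} = 106.5 − 0.5(103.5 − 0.5q_{East}) ⇒ 0.75q_{East} = 54.75, so q_{East} = 73.
Then q_{South} = 103.5 − 0.5·73 = 67.
Equilibrium price: P = 292 − 140 = 152.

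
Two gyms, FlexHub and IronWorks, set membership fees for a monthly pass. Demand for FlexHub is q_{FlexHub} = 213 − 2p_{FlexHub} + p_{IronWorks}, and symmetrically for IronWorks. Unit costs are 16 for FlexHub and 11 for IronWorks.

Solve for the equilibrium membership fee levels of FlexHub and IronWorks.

81, 79

FlexHub's profit: π = (p_{FlexHub} − 16)(213 − 2p_{FlexHub} + p_{IronWorks}).
∂π/∂p_{FlexHub} = 245 − 4p_{FlexHub} + p_{IronWorks} = 0 ⇒ p_{FlexHub} = 61.25 + 0.25p_{IronWorks}.
Similarly p_{IronWorks} = 58.75 + 0.25p_{FlexHub}.
Substituting the second reaction function into the first: p_{FlexHub} = 61.25 + 0.25(58.75 + 0.25p_{FlexHub}), which gives 0.9375p_{FlexHub} = 75.9375 ⇒ p_{FlexHub} = 81.
Then p_{IronWorks} = 58.75 + 0.25·81 = 79.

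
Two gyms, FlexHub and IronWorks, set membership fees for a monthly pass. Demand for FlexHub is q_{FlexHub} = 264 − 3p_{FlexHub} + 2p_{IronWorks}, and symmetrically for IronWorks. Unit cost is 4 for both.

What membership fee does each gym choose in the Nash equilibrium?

69

FlexHub's profit: π = (p_{FlexHub} − 4)(264 − 3p_{FlexHub} + 2p_{IronWorks}).
∂π/∂p_{FlexHub} = 276 − 6p_{FlexHub} + 2p_{IronWorks} = 0 ⇒ p_{FlexHub} = 46 + (1/3)p_{IronWorks}.
By symmetry p_{IronWorks} = p_{FlexHub}; substituting into the reaction function, (2/3)p_{FlexHub} = 46 and p_{FlexHub} = 69.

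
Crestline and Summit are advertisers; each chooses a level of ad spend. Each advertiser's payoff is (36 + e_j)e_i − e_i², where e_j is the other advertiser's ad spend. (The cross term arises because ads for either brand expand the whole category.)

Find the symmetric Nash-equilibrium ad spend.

36

Crestline's payoff is (36 + e_S)e_C − e_C².
∂π/∂e_C = 36 + e_S − 2e_C = 0, so e_C = 18 + 0.5e_S.
Setting e_C = e_S in the reaction function: e_C = 18 + 0.5e_C, so e_C = 18 / 0.5 = 36.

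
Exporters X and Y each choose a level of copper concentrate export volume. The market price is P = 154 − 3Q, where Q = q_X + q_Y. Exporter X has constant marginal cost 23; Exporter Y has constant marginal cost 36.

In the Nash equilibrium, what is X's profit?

768

Exporter X's profit: π = q_X(154 − 3(q_X + q_Y)) − 23q_X.
∂π/∂q_X = 131 − 6q_X − 3q_Y = 0, so q_X = 131/6 − 0.5q_Y.
By the same steps for Y: q_Y = 59/3 − 0.5q_X.
Solving the two reaction functions simultaneously: (1 − (−0.5)(−0.5))q_X = 131/6 − 0.5·(59/3), so 0.75q_X = 12 and q_X = 16.
Then q_Y = 59/3 − 0.5·16 = 35/3.
Price P = 154 − 3·(83/3) = 71.
X's profit: (71 − 23)·16 = 768.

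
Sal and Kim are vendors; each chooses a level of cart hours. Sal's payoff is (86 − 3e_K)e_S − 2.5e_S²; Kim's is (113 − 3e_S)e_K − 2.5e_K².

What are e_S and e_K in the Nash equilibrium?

5.6875, 19.1875

Expanding Sal's payoff: 86e_S − 3e_Ke_S − 2.5e_S².
∂π/∂e_S = 86 − 3e_K − 5e_S = 0, so e_S = 17.2 − 0.6e_K.
Likewise for Kim: e_K = 22.6 − 0.6e_S.
Substituting the second reaction function into the first: e_S = 17.2 − 0.6(22.6 − 0.6e_S), which gives 0.64e_S = 3.64 ⇒ e_S = 5.6875.
Then e_K = 22.6 − 0.6·5.6875 = 19.1875.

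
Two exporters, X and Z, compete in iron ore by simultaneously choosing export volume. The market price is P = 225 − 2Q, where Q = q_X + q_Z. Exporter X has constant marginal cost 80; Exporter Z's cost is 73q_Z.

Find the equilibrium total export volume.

49.5

Exporter X's profit: π = q_X(225 − 2(q_X + q_Z)) − 80q_X.
∂π/∂q_X = 145 − 4q_X − 2q_Z = 0, so q_X = 36.25 − 0.5q_Z.
By the same steps for Z: q_Z = 38 − 0.5q_X.
Solving the two reaction functions simultaneously: (1 − (−0.5)(−0.5))q_X = 36.25 − 0.5·38, so 0.75q_X = 17.25 and q_X = 23.
Then q_Z = 38 − 0.5·23 = 26.5.
Total export volume: 23 + 26.5 = 49.5.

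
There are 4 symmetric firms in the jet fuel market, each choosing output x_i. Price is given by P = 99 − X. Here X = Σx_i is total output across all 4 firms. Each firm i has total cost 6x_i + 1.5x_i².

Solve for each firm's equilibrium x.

A representative firm's profit is π_i = x_i(99 − X) − 6x_i − 1.5x_i², with X = x_i + Σ_{j≠i} x_j.
First-order condition: 93 − 5x_i − Σ_{j≠i} x_j = 0.
In a symmetric equilibrium every firm chooses the same x, so Σ_{j≠i} x_j = 3x. The condition becomes 93 − 8x = 0, giving x = 93/8 = 11.625.

11.625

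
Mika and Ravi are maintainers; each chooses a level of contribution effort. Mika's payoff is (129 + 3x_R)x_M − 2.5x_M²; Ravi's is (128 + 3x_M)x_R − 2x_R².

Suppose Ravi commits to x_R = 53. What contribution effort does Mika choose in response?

57.6

Expanding Mika's payoff: 129x_M + 3x_Rx_M − 2.5x_M².
∂π/∂x_M = 129 + 3x_R − 5x_M = 0, so x_M = 25.8 + 0.6x_R.
At x_R = 53: x_M = 25.8 + 0.6·53 = 57.6.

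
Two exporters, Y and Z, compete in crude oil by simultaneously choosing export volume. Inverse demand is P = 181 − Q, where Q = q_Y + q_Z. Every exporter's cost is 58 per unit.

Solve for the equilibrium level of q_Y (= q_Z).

41

Exporter Y's profit: π = q_Y(181 − (q_Y + q_Z)) − 58q_Y.
∂π/∂q_Y = 123 − 2q_Y − q_Z = 0, so q_Y = 61.5 − 0.5q_Z.
Setting q_Y = q_Z in the reaction function: q_Y = 61.5 − 0.5q_Y, so q_Y = 61.5 / 1.5 = 41.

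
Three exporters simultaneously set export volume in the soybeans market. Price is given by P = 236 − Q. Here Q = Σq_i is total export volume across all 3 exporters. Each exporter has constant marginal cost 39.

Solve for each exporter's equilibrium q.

A representative exporter's profit is π_i = q_i(236 − Q) − 39q_i, with Q = q_i + Σ_{j≠i} q_j.
First-order condition: 197 − 2q_i − Σ_{j≠i} q_j = 0.
Imposing symmetry (q_j = q for all j) turns Σ_{j≠i} q_j into 2q, so 197 = 4q and q = 49.25.

49.25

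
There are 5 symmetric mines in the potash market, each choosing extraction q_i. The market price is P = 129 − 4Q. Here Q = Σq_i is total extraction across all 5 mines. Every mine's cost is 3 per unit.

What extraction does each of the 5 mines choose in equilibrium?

A representative mine's profit is π_i = q_i(129 − 4Q) − 3q_i, with Q = q_i + Σ_{j≠i} q_j.
First-order condition: 126 − 8q_i − 4Σ_{j≠i} q_j = 0.
Imposing symmetry (q_j = q for all j) turns Σ_{j≠i} q_j into 4q, so 126 = 24q and q = 5.25.

5.25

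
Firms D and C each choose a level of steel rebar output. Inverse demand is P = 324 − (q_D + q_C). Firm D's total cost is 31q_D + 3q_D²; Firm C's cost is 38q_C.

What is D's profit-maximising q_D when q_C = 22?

33.875

Firm D's profit: π = q_D(324 − (q_D + q_C)) − 31q_D − 3q_D².
∂π/∂q_D = 293 − 8q_D − q_C = 0, so q_D = 36.625 − 0.125q_C.
At q_C = 22: q_D = 36.625 − 0.125·22 = 33.875.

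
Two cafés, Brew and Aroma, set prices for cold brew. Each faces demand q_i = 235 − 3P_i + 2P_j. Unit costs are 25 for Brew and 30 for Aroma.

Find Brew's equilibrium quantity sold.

160.3125

Brew's profit: π = (P_{Brew} − 25)(235 − 3P_{Brew} + 2P_{Aroma}).
∂π/∂P_{Brew} = 310 − 6P_{Brew} + 2P_{Aroma} = 0 ⇒ P_{Brew} = 155/3 + (1/3)P_{Aroma}.
Similarly P_{Aroma} = 325/6 + (1/3)P_{Brew}.
Plugging P_{Aroma} into Brew's best response: P_{Brew} = 155/3 + (1/3)(325/6 + (1/3)P_{Brew}) ⇒ (8/9)P_{Brew} = 1255/18, so P_{Brew} = 78.4375.
Then P_{Aroma} = 325/6 + (1/3)·78.4375 = 80.3125.
q_{Brew} = 235 − 3·78.4375 + 2·80.3125 = 160.3125.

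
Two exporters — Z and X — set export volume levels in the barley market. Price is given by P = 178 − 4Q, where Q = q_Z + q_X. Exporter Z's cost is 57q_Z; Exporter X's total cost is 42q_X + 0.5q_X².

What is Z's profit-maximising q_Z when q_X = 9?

Exporter Z's profit: π = q_Z(178 − 4(q_Z + q_X)) − 57q_Z.
∂π/∂q_Z = 121 − 8q_Z − 4q_X = 0, so q_Z = 15.125 − 0.5q_X.
At q_X = 9: q_Z = 15.125 − 0.5·9 = 10.625.

10.625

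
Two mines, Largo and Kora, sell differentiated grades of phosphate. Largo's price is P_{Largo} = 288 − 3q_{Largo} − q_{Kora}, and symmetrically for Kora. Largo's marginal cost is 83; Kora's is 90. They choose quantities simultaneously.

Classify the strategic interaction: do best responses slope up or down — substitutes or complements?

strategic substitutes

Mine Largo's profit: π = q_{Largo}(288 − 3q_{Largo} − q_{Kora}) − 83q_{Largo}.
∂π/∂q_{Largo} = 205 − 6q_{Largo} − q_{Kora} = 0 ⇒ q_{Largo} = 205/6 − (1/6)q_{Kora}.
The best-response slope dq_{Largo}/dq_{Kora} = −1/6 < 0: the reaction function is downward-sloping, so the choices are strategic substitutes.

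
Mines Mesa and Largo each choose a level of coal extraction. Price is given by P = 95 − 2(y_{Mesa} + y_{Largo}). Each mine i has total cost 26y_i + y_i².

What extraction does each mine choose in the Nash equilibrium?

8.625

Mine Mesa's profit: π = y_{Mesa}(95 − 2(y_{Mesa} + y_{Largo})) − 26y_{Mesa} − y_{Mesa}².
∂π/∂y_{Mesa} = 69 − 6y_{Mesa} − 2y_{Largo} = 0, so y_{Mesa} = 11.5 − (1/3)y_{Largo}.
The game is symmetric, so in equilibrium y_{Largo} = y_{Mesa}: the reaction function gives (4/3)y_{Mesa} = 11.5, hence y_{Mesa} = 8.625.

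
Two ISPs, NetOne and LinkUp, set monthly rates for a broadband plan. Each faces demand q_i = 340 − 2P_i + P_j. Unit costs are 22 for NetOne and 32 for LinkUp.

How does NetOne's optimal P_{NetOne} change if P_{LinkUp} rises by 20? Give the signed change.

5

NetOne's profit: π = (P_{NetOne} − 22)(340 − 2P_{NetOne} + P_{LinkUp}).
∂π/∂P_{NetOne} = 384 − 4P_{NetOne} + P_{LinkUp} = 0 ⇒ P_{NetOne} = 96 + 0.25P_{LinkUp}.
The reaction-function slope is 0.25, so a 20-unit rise in P_{LinkUp} moves P_{NetOne} by 0.25 × 20 = 5. NetOne's best response rises — the actions are strategic complements.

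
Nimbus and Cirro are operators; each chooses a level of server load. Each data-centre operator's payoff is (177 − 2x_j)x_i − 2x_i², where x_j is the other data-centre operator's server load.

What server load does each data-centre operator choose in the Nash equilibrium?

Nimbus's payoff is (177 − 2x_C)x_N − 2x_N².
∂π/∂x_N = 177 − 2x_C − 4x_N = 0, so x_N = 44.25 − 0.5x_C.
Setting x_N = x_C in the reaction function: x_N = 44.25 − 0.5x_N, so x_N = 44.25 / 1.5 = 29.5.

29.5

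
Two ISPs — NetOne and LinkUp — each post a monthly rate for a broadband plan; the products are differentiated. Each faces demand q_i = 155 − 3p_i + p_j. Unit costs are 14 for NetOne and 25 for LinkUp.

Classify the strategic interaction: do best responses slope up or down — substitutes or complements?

strategic complements

NetOne's profit: π = (p_{NetOne} − 14)(155 − 3p_{NetOne} + p_{LinkUp}).
∂π/∂p_{NetOne} = 197 − 6p_{NetOne} + p_{LinkUp} = 0 ⇒ p_{NetOne} = 197/6 + (1/6)p_{LinkUp}.
The best-response slope dp_{NetOne}/dp_{LinkUp} = 1/6 > 0: the reaction function is upward-sloping, so the choices are strategic complements.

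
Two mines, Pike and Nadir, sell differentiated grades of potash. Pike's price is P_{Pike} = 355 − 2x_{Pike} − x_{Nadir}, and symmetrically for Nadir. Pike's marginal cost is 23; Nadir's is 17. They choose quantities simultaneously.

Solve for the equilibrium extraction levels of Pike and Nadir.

66, 68

Mine Pike's profit: π = x_{Pike}(355 − 2x_{Pike} − x_{Nadir}) − 23x_{Pike}.
∂π/∂x_{Pike} = 332 − 4x_{Pike} − x_{Nadir} = 0 ⇒ x_{Pike} = 83 − 0.25x_{Nadir}.
Similarly x_{Nadir} = 84.5 − 0.25x_{Pike}.
Solving the two reaction functions simultaneously: (1 − (−0.25)(−0.25))x_{Pike} = 83 − 0.25·84.5, so 0.9375x_{Pike} = 61.875 and x_{Pike} = 66.
Then x_{Nadir} = 84.5 − 0.25·66 = 68.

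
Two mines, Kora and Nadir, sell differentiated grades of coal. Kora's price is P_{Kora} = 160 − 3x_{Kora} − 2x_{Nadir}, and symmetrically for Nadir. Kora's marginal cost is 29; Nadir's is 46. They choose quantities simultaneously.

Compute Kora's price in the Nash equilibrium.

Mine Kora's profit: π = x_{Kora}(160 − 3x_{Kora} − 2x_{Nadir}) − 29x_{Kora}.
∂π/∂x_{Kora} = 131 − 6x_{Kora} − 2x_{Nadir} = 0 ⇒ x_{Kora} = 131/6 − (1/3)x_{Nadir}.
Similarly x_{Nadir} = 19 − (1/3)x_{Kora}.
Substituting the second reaction function into the first: x_{Kora} = 131/6 − (1/3)(19 − (1/3)x_{Kora}), which gives (8/9)x_{Kora} = 15.5 ⇒ x_{Kora} = 17.4375.
Then x_{Nadir} = 19 − (1/3)·17.4375 = 13.1875.
P_{Kora} = 160 − 3·17.4375 − 2·13.1875 = 81.3125.

81.3125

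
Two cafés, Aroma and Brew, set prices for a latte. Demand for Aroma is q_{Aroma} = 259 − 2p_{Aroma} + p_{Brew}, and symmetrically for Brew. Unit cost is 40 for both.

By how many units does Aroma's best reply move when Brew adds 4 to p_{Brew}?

Aroma's profit: π = (p_{Aroma} − 40)(259 − 2p_{Aroma} + p_{Brew}).
∂π/∂p_{Aroma} = 339 − 4p_{Aroma} + p_{Brew} = 0 ⇒ p_{Aroma} = 84.75 + 0.25p_{Brew}.
The reaction-function slope is 0.25, so a 4-unit rise in p_{Brew} moves p_{Aroma} by 0.25 × 4 = 1. Aroma's best response rises — the actions are strategic complements.

1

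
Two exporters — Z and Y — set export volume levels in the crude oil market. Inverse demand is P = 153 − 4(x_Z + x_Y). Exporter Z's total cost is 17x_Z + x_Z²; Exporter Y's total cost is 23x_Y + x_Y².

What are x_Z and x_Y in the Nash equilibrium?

10, 9

Exporter Z's profit: π = x_Z(153 − 4(x_Z + x_Y)) − 17x_Z − x_Z².
∂π/∂x_Z = 136 − 10x_Z − 4x_Y = 0, so x_Z = 13.6 − 0.4x_Y.
By the same steps for Y: x_Y = 13 − 0.4x_Z.
Plugging x_Y into Z's best response: x_Z = 13.6 − 0.4(13 − 0.4x_Z) ⇒ 0.84x_Z = 8.4, so x_Z = 10.
Then x_Y = 13 − 0.4·10 = 9.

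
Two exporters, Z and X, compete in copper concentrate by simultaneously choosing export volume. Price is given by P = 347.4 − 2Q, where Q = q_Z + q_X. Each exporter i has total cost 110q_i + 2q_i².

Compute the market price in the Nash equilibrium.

Exporter Z's profit: π = q_Z(347.4 − 2(q_Z + q_X)) − 110q_Z − 2q_Z².
∂π/∂q_Z = 237.4 − 8q_Z − 2q_X = 0, so q_Z = 29.675 − 0.25q_X.
By symmetry q_X = q_Z; substituting into the reaction function, 1.25q_Z = 29.675 and q_Z = 23.74.
Equilibrium price: P = 347.4 − 2·47.48 = 252.44.

252.44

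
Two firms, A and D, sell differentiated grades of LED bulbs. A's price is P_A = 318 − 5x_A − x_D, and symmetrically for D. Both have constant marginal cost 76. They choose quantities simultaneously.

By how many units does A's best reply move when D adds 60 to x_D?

Firm A's profit: π = x_A(318 − 5x_A − x_D) − 76x_A.
∂π/∂x_A = 242 − 10x_A − x_D = 0 ⇒ x_A = 24.2 − 0.1x_D.
The reaction-function slope is −0.1, so a 60-unit rise in x_D moves x_A by −0.1 × 60 = −6. A's best response falls — the actions are strategic substitutes.

-6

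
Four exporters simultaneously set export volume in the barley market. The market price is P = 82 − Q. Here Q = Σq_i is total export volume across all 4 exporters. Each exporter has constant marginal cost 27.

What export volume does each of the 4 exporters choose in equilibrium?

11

A representative exporter's profit is π_i = q_i(82 − Q) − 27q_i, with Q = q_i + Σ_{j≠i} q_j.
First-order condition: 55 − 2q_i − Σ_{j≠i} q_j = 0.
With identical exporters, set every q_j = q: then 55 − 2q − 3q = 0, i.e. q = 55/5 = 11.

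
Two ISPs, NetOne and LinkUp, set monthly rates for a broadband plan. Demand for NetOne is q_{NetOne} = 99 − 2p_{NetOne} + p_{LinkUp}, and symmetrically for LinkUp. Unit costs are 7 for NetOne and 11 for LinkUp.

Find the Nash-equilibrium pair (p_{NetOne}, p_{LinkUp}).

38.2, 39.8

NetOne's profit: π = (p_{NetOne} − 7)(99 − 2p_{NetOne} + p_{LinkUp}).
∂π/∂p_{NetOne} = 113 − 4p_{NetOne} + p_{LinkUp} = 0 ⇒ p_{NetOne} = 28.25 + 0.25p_{LinkUp}.
Similarly p_{LinkUp} = 30.25 + 0.25p_{NetOne}.
Solving the two reaction functions simultaneously: (1 − (0.25)(0.25))p_{NetOne} = 28.25 + 0.25·30.25, so 0.9375p_{NetOne} = 35.8125 and p_{NetOne} = 38.2.
Then p_{LinkUp} = 30.25 + 0.25·38.2 = 39.8.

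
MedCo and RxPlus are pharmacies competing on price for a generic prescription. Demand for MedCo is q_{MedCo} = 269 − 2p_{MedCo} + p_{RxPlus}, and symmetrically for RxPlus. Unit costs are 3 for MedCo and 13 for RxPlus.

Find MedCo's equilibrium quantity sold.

180

MedCo's profit: π = (p_{MedCo} − 3)(269 − 2p_{MedCo} + p_{RxPlus}).
∂π/∂p_{MedCo} = 275 − 4p_{MedCo} + p_{RxPlus} = 0 ⇒ p_{MedCo} = 68.75 + 0.25p_{RxPlus}.
Similarly p_{RxPlus} = 73.75 + 0.25p_{MedCo}.
Plugging p_{RxPlus} into MedCo's best response: p_{MedCo} = 68.75 + 0.25(73.75 + 0.25p_{MedCo}) ⇒ 0.9375p_{MedCo} = 87.1875, so p_{MedCo} = 93.
Then p_{RxPlus} = 73.75 + 0.25·93 = 97.
q_{MedCo} = 269 − 2·93 + 97 = 180.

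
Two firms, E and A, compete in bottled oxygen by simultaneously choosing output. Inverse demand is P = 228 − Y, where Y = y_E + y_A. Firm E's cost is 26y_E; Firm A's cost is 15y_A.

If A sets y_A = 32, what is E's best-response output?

Firm E's profit: π = y_E(228 − (y_E + y_A)) − 26y_E.
∂π/∂y_E = 202 − 2y_E − y_A = 0, so y_E = 101 − 0.5y_A.
At y_A = 32: y_E = 101 − 0.5·32 = 85.

85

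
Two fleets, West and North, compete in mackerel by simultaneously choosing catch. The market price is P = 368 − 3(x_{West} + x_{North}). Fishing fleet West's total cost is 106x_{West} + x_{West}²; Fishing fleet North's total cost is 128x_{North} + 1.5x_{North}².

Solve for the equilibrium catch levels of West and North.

Fishing fleet West's profit: π = x_{West}(368 − 3(x_{West} + x_{North})) − 106x_{West} − x_{West}².
∂π/∂x_{West} = 262 − 8x_{West} − 3x_{North} = 0, so x_{West} = 32.75 − 0.375x_{North}.
For North: ∂π/∂x_{North} = 240 − 9x_{North} − 3x_{West} = 0 ⇒ x_{North} = 80/3 − (1/3)x_{West}.
Solving the two reaction functions simultaneously: (1 − (−0.375)(−1/3))x_{West} = 32.75 − 0.375·(80/3), so 0.875x_{West} = 22.75 and x_{West} = 26.
Then x_{North} = 80/3 − (1/3)·26 = 18.

26, 18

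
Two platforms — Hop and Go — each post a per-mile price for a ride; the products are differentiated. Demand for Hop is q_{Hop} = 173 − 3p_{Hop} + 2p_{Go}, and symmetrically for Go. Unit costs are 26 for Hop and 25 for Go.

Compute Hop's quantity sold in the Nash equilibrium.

109.6875

Hop's profit: π = (p_{Hop} − 26)(173 − 3p_{Hop} + 2p_{Go}).
∂π/∂p_{Hop} = 251 − 6p_{Hop} + 2p_{Go} = 0 ⇒ p_{Hop} = 251/6 + (1/3)p_{Go}.
Similarly p_{Go} = 124/3 + (1/3)p_{Hop}.
Solving the two reaction functions simultaneously: (1 − (1/3)(1/3))p_{Hop} = 251/6 + (1/3)·(124/3), so (8/9)p_{Hop} = 1001/18 and p_{Hop} = 62.5625.
Then p_{Go} = 124/3 + (1/3)·62.5625 = 62.1875.
q_{Hop} = 173 − 3·62.5625 + 2·62.1875 = 109.6875.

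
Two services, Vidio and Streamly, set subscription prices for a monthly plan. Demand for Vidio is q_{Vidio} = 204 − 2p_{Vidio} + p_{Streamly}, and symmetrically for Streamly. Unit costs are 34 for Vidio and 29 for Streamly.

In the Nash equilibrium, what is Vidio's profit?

6272

Vidio's profit: π = (p_{Vidio} − 34)(204 − 2p_{Vidio} + p_{Streamly}).
∂π/∂p_{Vidio} = 272 − 4p_{Vidio} + p_{Streamly} = 0 ⇒ p_{Vidio} = 68 + 0.25p_{Streamly}.
Similarly p_{Streamly} = 65.5 + 0.25p_{Vidio}.
Plugging p_{Streamly} into Vidio's best response: p_{Vidio} = 68 + 0.25(65.5 + 0.25p_{Vidio}) ⇒ 0.9375p_{Vidio} = 84.375, so p_{Vidio} = 90.
Then p_{Streamly} = 65.5 + 0.25·90 = 88.
q_{Vidio} = 204 − 2·90 + 88 = 112.
Profit = (90 − 34)·112 = 6272.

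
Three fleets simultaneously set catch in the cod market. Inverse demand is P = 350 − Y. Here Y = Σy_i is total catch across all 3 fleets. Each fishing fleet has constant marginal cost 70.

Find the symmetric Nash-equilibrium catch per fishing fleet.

70

A representative fishing fleet's profit is π_i = y_i(350 − Y) − 70y_i, with Y = y_i + Σ_{j≠i} y_j.
First-order condition: 280 − 2y_i − Σ_{j≠i} y_j = 0.
Imposing symmetry (y_j = y for all j) turns Σ_{j≠i} y_j into 2y, so 280 = 4y and y = 70.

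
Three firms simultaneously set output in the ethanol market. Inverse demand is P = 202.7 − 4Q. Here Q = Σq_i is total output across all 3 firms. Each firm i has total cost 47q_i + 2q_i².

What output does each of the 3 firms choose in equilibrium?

A representative firm's profit is π_i = q_i(202.7 − 4Q) − 47q_i − 2q_i², with Q = q_i + Σ_{j≠i} q_j.
First-order condition: 155.7 − 12q_i − 4Σ_{j≠i} q_j = 0.
Imposing symmetry (q_j = q for all j) turns Σ_{j≠i} q_j into 2q, so 155.7 = 20q and q = 7.785.

7.785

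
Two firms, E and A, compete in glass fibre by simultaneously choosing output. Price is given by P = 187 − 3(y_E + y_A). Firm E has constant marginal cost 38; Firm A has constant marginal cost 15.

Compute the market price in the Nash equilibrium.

80

Firm E's profit: π = y_E(187 − 3(y_E + y_A)) − 38y_E.
∂π/∂y_E = 149 − 6y_E − 3y_A = 0, so y_E = 149/6 − 0.5y_A.
By the same steps for A: y_A = 86/3 − 0.5y_E.
Solving the two reaction functions simultaneously: (1 − (−0.5)(−0.5))y_E = 149/6 − 0.5·(86/3), so 0.75y_E = 10.5 and y_E = 14.
Then y_A = 86/3 − 0.5·14 = 65/3.
Equilibrium price: P = 187 − 3·(107/3) = 80.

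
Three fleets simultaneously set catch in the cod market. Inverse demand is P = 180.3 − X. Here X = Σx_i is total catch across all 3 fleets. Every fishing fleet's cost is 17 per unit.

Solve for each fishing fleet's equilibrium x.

40.825

A representative fishing fleet's profit is π_i = x_i(180.3 − X) − 17x_i, with X = x_i + Σ_{j≠i} x_j.
First-order condition: 163.3 − 2x_i − Σ_{j≠i} x_j = 0.
Imposing symmetry (x_j = x for all j) turns Σ_{j≠i} x_j into 2x, so 163.3 = 4x and x = 40.825.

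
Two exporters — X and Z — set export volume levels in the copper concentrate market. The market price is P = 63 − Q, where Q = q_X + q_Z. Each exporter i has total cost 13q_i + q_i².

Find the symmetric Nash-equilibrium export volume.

Exporter X's profit: π = q_X(63 − (q_X + q_Z)) − 13q_X − q_X².
∂π/∂q_X = 50 − 4q_X − q_Z = 0, so q_X = 12.5 − 0.25q_Z.
The game is symmetric, so in equilibrium q_Z = q_X: the reaction function gives 1.25q_X = 12.5, hence q_X = 10.

10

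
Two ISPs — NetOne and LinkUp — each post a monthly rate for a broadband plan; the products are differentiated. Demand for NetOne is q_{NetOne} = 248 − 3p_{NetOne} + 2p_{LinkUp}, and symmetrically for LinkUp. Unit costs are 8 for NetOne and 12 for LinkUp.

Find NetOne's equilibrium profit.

11071.6875

NetOne's profit: π = (p_{NetOne} − 8)(248 − 3p_{NetOne} + 2p_{LinkUp}).
∂π/∂p_{NetOne} = 272 − 6p_{NetOne} + 2p_{LinkUp} = 0 ⇒ p_{NetOne} = 136/3 + (1/3)p_{LinkUp}.
Similarly p_{LinkUp} = 142/3 + (1/3)p_{NetOne}.
Solving the two reaction functions simultaneously: (1 − (1/3)(1/3))p_{NetOne} = 136/3 + (1/3)·(142/3), so (8/9)p_{NetOne} = 550/9 and p_{NetOne} = 68.75.
Then p_{LinkUp} = 142/3 + (1/3)·68.75 = 70.25.
q_{NetOne} = 248 − 3·68.75 + 2·70.25 = 182.25.
Profit = (68.75 − 8)·182.25 = 11071.6875.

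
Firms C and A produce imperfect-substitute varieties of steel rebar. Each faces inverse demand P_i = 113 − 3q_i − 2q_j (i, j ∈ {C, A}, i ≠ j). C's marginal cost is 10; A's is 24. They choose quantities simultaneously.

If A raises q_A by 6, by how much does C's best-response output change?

-2

Firm C's profit: π = q_C(113 − 3q_C − 2q_A) − 10q_C.
∂π/∂q_C = 103 − 6q_C − 2q_A = 0 ⇒ q_C = 103/6 − (1/3)q_A.
The reaction-function slope is −1/3, so a 6-unit rise in q_A moves q_C by −1/3 × 6 = −2. C's best response falls — the actions are strategic substitutes.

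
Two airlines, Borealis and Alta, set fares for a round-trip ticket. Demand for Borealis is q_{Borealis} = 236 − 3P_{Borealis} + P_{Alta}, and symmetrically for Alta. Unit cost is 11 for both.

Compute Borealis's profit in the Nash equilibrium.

Borealis's profit: π = (P_{Borealis} − 11)(236 − 3P_{Borealis} + P_{Alta}).
∂π/∂P_{Borealis} = 269 − 6P_{Borealis} + P_{Alta} = 0 ⇒ P_{Borealis} = 269/6 + (1/6)P_{Alta}.
Setting P_{Borealis} = P_{Alta} in the reaction function: P_{Borealis} = 269/6 + (1/6)P_{Borealis}, so P_{Borealis} = (269/6) / (5/6) = 53.8.
q_{Borealis} = 236 − 3·53.8 + 53.8 = 128.4.
Profit = (53.8 − 11)·128.4 = 5495.52.

5495.52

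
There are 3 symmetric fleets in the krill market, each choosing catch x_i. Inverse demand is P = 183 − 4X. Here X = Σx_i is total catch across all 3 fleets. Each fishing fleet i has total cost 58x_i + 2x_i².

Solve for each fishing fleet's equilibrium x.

A representative fishing fleet's profit is π_i = x_i(183 − 4X) − 58x_i − 2x_i², with X = x_i + Σ_{j≠i} x_j.
First-order condition: 125 − 12x_i − 4Σ_{j≠i} x_j = 0.
With identical fishing fleets, set every x_j = x: then 125 − 12x − 8x = 0, i.e. x = 125/20 = 6.25.

6.25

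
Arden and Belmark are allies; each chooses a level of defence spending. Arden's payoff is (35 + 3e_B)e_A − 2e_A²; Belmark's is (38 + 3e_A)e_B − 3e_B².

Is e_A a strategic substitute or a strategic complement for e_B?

Expanding Arden's payoff: 35e_A + 3e_Be_A − 2e_A².
∂π/∂e_A = 35 + 3e_B − 4e_A = 0, so e_A = 8.75 + 0.75e_B.
The best-response slope de_A/de_B = 0.75 > 0: the reaction function is upward-sloping, so the choices are strategic complements.

strategic complements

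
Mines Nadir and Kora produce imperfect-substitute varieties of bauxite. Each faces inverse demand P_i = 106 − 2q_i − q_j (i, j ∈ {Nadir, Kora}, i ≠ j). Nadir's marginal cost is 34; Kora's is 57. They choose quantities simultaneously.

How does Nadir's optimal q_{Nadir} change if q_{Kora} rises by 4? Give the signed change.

Mine Nadir's profit: π = q_{Nadir}(106 − 2q_{Nadir} − q_{Kora}) − 34q_{Nadir}.
∂π/∂q_{Nadir} = 72 − 4q_{Nadir} − q_{Kora} = 0 ⇒ q_{Nadir} = 18 − 0.25q_{Kora}.
The reaction-function slope is −0.25, so a 4-unit rise in q_{Kora} moves q_{Nadir} by −0.25 × 4 = −1. Nadir's best response falls — the actions are strategic substitutes.

-1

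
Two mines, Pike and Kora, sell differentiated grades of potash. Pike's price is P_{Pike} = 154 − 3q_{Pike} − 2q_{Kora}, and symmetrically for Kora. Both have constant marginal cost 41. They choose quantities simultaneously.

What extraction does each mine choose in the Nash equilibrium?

Mine Pike's profit: π = q_{Pike}(154 − 3q_{Pike} − 2q_{Kora}) − 41q_{Pike}.
∂π/∂q_{Pike} = 113 − 6q_{Pike} − 2q_{Kora} = 0 ⇒ q_{Pike} = 113/6 − (1/3)q_{Kora}.
The game is symmetric, so in equilibrium q_{Kora} = q_{Pike}: the reaction function gives (4/3)q_{Pike} = 113/6, hence q_{Pike} = 14.125.

14.125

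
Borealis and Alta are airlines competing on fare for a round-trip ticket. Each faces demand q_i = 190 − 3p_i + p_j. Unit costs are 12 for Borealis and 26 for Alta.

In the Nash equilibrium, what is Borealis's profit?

3550.08

Borealis's profit: π = (p_{Borealis} − 12)(190 − 3p_{Borealis} + p_{Alta}).
∂π/∂p_{Borealis} = 226 − 6p_{Borealis} + p_{Alta} = 0 ⇒ p_{Borealis} = 113/3 + (1/6)p_{Alta}.
Similarly p_{Alta} = 134/3 + (1/6)p_{Borealis}.
Solving the two reaction functions simultaneously: (1 − (1/6)(1/6))p_{Borealis} = 113/3 + (1/6)·(134/3), so (35/36)p_{Borealis} = 406/9 and p_{Borealis} = 46.4.
Then p_{Alta} = 134/3 + (1/6)·46.4 = 52.4.
q_{Borealis} = 190 − 3·46.4 + 52.4 = 103.2.
Profit = (46.4 − 12)·103.2 = 3550.08.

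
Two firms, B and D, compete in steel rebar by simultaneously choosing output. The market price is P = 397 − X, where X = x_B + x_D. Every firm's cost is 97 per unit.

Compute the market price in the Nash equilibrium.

197

Firm B's profit: π = x_B(397 − (x_B + x_D)) − 97x_B.
∂π/∂x_B = 300 − 2x_B − x_D = 0, so x_B = 150 − 0.5x_D.
The game is symmetric, so in equilibrium x_D = x_B: the reaction function gives 1.5x_B = 150, hence x_B = 100.
Equilibrium price: P = 397 − 200 = 197.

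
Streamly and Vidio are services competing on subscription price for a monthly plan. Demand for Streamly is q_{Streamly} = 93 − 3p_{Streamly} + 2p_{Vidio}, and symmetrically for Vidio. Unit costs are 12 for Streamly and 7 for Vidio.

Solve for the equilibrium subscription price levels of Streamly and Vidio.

Streamly's profit: π = (p_{Streamly} − 12)(93 − 3p_{Streamly} + 2p_{Vidio}).
∂π/∂p_{Streamly} = 129 − 6p_{Streamly} + 2p_{Vidio} = 0 ⇒ p_{Streamly} = 21.5 + (1/3)p_{Vidio}.
Similarly p_{Vidio} = 19 + (1/3)p_{Streamly}.
Substituting the second reaction function into the first: p_{Streamly} = 21.5 + (1/3)(19 + (1/3)p_{Streamly}), which gives (8/9)p_{Streamly} = 167/6 ⇒ p_{Streamly} = 31.3125.
Then p_{Vidio} = 19 + (1/3)·31.3125 = 29.4375.

31.3125, 29.4375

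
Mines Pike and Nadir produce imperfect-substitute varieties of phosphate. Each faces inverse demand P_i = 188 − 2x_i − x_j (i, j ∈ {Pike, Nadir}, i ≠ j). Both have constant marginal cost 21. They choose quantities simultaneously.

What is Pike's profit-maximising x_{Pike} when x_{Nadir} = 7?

Mine Pike's profit: π = x_{Pike}(188 − 2x_{Pike} − x_{Nadir}) − 21x_{Pike}.
∂π/∂x_{Pike} = 167 − 4x_{Pike} − x_{Nadir} = 0 ⇒ x_{Pike} = 41.75 − 0.25x_{Nadir}.
At x_{Nadir} = 7: x_{Pike} = 41.75 − 0.25·7 = 40.

40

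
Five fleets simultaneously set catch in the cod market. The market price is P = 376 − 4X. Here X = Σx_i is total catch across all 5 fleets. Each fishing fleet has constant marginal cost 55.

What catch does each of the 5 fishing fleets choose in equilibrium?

A representative fishing fleet's profit is π_i = x_i(376 − 4X) − 55x_i, with X = x_i + Σ_{j≠i} x_j.
First-order condition: 321 − 8x_i − 4Σ_{j≠i} x_j = 0.
With identical fishing fleets, set every x_j = x: then 321 − 8x − 16x = 0, i.e. x = 321/24 = 13.375.

13.375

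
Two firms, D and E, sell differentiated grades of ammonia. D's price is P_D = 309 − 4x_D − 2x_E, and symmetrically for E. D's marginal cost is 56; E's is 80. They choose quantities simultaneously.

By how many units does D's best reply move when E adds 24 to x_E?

Firm D's profit: π = x_D(309 − 4x_D − 2x_E) − 56x_D.
∂π/∂x_D = 253 − 8x_D − 2x_E = 0 ⇒ x_D = 31.625 − 0.25x_E.
The reaction-function slope is −0.25, so a 24-unit rise in x_E moves x_D by −0.25 × 24 = −6. D's best response falls — the actions are strategic substitutes.

-6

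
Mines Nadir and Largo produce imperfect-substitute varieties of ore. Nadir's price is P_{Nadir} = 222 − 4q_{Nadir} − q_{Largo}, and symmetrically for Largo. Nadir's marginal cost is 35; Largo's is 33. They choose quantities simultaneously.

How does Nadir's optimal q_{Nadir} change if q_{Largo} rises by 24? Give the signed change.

Mine Nadir's profit: π = q_{Nadir}(222 − 4q_{Nadir} − q_{Largo}) − 35q_{Nadir}.
∂π/∂q_{Nadir} = 187 − 8q_{Nadir} − q_{Largo} = 0 ⇒ q_{Nadir} = 23.375 − 0.125q_{Largo}.
The reaction-function slope is −0.125, so a 24-unit rise in q_{Largo} moves q_{Nadir} by −0.125 × 24 = −3. Nadir's best response falls — the actions are strategic substitutes.

-3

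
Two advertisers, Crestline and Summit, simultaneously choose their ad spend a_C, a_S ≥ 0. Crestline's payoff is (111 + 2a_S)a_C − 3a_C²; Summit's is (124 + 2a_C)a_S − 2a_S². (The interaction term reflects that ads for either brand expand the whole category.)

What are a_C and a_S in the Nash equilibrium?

34.6, 48.3

Expanding Crestline's payoff: 111a_C + 2a_Sa_C − 3a_C².
∂π/∂a_C = 111 + 2a_S − 6a_C = 0, so a_C = 18.5 + (1/3)a_S.
Likewise for Summit: a_S = 31 + 0.5a_C.
Plugging a_S into Crestline's best response: a_C = 18.5 + (1/3)(31 + 0.5a_C) ⇒ (5/6)a_C = 173/6, so a_C = 34.6.
Then a_S = 31 + 0.5·34.6 = 48.3.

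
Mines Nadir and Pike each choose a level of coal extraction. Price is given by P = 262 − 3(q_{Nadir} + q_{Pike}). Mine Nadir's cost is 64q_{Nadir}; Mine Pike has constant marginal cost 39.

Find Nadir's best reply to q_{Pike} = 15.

25.5

Mine Nadir's profit: π = q_{Nadir}(262 − 3(q_{Nadir} + q_{Pike})) − 64q_{Nadir}.
∂π/∂q_{Nadir} = 198 − 6q_{Nadir} − 3q_{Pike} = 0, so q_{Nadir} = 33 − 0.5q_{Pike}.
At q_{Pike} = 15: q_{Nadir} = 33 − 0.5·15 = 25.5.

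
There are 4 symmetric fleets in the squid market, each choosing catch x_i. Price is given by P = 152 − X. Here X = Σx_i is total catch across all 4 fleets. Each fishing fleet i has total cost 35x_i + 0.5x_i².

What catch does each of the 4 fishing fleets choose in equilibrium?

A representative fishing fleet's profit is π_i = x_i(152 − X) − 35x_i − 0.5x_i², with X = x_i + Σ_{j≠i} x_j.
First-order condition: 117 − 3x_i − Σ_{j≠i} x_j = 0.
With identical fishing fleets, set every x_j = x: then 117 − 3x − 3x = 0, i.e. x = 117/6 = 19.5.

19.5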